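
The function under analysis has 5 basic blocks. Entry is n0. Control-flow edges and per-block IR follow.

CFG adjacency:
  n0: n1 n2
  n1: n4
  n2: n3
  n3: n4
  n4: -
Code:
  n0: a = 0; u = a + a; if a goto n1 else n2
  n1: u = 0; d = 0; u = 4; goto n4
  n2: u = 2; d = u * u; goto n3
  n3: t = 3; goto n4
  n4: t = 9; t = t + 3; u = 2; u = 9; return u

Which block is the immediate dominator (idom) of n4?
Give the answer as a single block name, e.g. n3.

idom tree: n1←n0 n2←n0 n3←n2 n4←n0
Join-block Dom:
  n4: preds {n1,n3}: {n0,n1} ∩ {n0,n2,n3} = {n0}; idom=n0

idom(n4) = n0

Answer: n0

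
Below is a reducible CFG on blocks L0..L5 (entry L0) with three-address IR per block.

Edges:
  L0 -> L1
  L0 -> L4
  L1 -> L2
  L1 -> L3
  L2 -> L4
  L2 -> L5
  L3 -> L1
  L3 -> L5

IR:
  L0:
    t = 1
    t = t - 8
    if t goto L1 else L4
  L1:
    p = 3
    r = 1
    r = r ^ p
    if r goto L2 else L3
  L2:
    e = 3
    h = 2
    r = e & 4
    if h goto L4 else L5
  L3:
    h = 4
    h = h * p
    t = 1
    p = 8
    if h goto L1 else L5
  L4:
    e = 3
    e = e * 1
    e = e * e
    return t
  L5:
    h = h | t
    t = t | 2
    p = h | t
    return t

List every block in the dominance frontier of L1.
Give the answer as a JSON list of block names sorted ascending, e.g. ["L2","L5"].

idom tree: L1←L0 L2←L1 L3←L1 L4←L0 L5←L1
Dom∩ at merges:
  L1: preds {L0,L3}: {L0} ∩ {L0,L1,L3} = {L0}; idom=L0
  L4: preds {L0,L2}: {L0} ∩ {L0,L1,L2} = {L0}; idom=L0
  L5: preds {L2,L3}: {L0,L1,L2} ∩ {L0,L1,L3} = {L0,L1}; idom=L1

DF derivation:
  L1←L0: walk · to L0
  L1←L3: walk L3→L1 to L0
  L4←L0: walk · to L0
  L4←L2: walk L2→L1 to L0
  L5←L2: walk L2 to L1
  L5←L3: walk L3 to L1
  L0 → ∅
  L1 → {L1,L4}
  L2 → {L4,L5}
  L3 → {L1,L5}
  L4 → ∅
  L5 → ∅

DF(L1) = ["L1", "L4"]

Answer: ["L1", "L4"]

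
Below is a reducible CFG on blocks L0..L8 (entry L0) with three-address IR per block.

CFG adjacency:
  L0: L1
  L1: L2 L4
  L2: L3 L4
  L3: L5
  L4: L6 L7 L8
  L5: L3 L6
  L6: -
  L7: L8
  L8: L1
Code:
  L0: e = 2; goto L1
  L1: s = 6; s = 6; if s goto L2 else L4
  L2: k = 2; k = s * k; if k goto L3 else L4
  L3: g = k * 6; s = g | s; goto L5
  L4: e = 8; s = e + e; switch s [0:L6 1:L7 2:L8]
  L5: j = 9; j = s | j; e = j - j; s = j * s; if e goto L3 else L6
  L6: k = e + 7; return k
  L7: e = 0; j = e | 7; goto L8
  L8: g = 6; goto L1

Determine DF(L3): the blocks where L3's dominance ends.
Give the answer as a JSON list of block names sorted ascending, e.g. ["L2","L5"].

Answer: ["L3", "L6"]

Analysis:
idom tree: L1←L0 L2←L1 L3←L2 L4←L1 L5←L3 L6←L1 L7←L4 L8←L4
Join-block Dom:
  L1: preds {L0,L8}: {L0} ∩ {L0,L1,L4,L8} = {L0}; idom=L0
  L3: preds {L2,L5}: {L0,L1,L2} ∩ {L0,L1,L2,L3,L5} = {L0,L1,L2}; idom=L2
  L4: preds {L1,L2}: {L0,L1} ∩ {L0,L1,L2} = {L0,L1}; idom=L1
  L6: preds {L4,L5}: {L0,L1,L4} ∩ {L0,L1,L2,L3,L5} = {L0,L1}; idom=L1
  L8: preds {L4,L7}: {L0,L1,L4} ∩ {L0,L1,L4,L7} = {L0,L1,L4}; idom=L4

DF derivation:
  join L1 pred L0: · stop@L0
  join L1 pred L8: L8→L4→L1 stop@L0
  join L3 pred L2: · stop@L2
  join L3 pred L5: L5→L3 stop@L2
  join L4 pred L1: · stop@L1
  join L4 pred L2: L2 stop@L1
  join L6 pred L4: L4 stop@L1
  join L6 pred L5: L5→L3→L2 stop@L1
  join L8 pred L4: · stop@L4
  join L8 pred L7: L7 stop@L4
  DF(L0)=∅
  DF(L1)={L1}
  DF(L2)={L4,L6}
  DF(L3)={L3,L6}
  DF(L4)={L1,L6}
  DF(L5)={L3,L6}
  DF(L6)=∅
  DF(L7)={L8}
  DF(L8)={L1}

DF(L3) = ["L3", "L6"]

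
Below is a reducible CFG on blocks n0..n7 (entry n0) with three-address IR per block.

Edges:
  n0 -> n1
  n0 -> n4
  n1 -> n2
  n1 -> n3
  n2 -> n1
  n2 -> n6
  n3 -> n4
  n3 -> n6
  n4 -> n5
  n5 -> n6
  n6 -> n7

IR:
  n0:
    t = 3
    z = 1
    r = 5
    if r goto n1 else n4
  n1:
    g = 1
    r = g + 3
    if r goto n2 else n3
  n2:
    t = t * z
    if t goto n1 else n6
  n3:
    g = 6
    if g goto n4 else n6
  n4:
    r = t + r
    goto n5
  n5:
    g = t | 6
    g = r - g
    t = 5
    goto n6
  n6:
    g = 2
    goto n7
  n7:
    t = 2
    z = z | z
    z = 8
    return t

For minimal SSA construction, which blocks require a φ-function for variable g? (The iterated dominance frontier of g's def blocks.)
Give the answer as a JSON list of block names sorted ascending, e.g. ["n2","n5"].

idom tree: n1←n0 n2←n1 n3←n1 n4←n0 n5←n4 n6←n0 n7←n6
Dom∩ at merges:
  n1: preds {n0,n2}: {n0} ∩ {n0,n1,n2} = {n0}; idom=n0
  n4: preds {n0,n3}: {n0} ∩ {n0,n1,n3} = {n0}; idom=n0
  n6: preds {n2,n3,n5}: {n0,n1,n2} ∩ {n0,n1,n3} ∩ {n0,n4,n5} = {n0}; idom=n0

DF derivation:
  n1←n0: walk · to n0
  n1←n2: walk n2→n1 to n0
  n4←n0: walk · to n0
  n4←n3: walk n3→n1 to n0
  n6←n2: walk n2→n1 to n0
  n6←n3: walk n3→n1 to n0
  n6←n5: walk n5→n4 to n0
  DF(n0)=∅
  DF(n1)={n1,n4,n6}
  DF(n2)={n1,n6}
  DF(n3)={n4,n6}
  DF(n4)={n6}
  DF(n5)={n6}
  DF(n6)=∅
  DF(n7)=∅

φ for g: defs {n1,n3,n5,n6}
  DF⁺ = {n1,n4,n6}

Answer: ["n1", "n4", "n6"]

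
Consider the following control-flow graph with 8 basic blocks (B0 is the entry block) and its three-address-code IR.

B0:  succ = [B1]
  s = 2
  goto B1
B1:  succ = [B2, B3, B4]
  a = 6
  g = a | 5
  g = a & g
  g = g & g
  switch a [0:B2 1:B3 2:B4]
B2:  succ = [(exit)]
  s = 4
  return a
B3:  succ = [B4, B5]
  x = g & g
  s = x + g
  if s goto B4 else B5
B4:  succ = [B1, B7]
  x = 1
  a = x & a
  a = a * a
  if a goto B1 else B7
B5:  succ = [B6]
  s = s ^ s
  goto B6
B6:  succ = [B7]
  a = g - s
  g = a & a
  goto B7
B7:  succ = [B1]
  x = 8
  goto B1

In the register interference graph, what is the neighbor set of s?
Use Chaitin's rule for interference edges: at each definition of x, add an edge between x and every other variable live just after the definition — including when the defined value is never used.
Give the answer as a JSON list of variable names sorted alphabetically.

def/use:
  B0: {s} / ∅
  B1: {a,g} / ∅
  B2: {s} / {a}
  B3: {s,x} / {g}
  B4: {a,x} / {a}
  B5: {s} / {s}
  B6: {a,g} / {g,s}
  B7: {x} / ∅

Liveness:
  B0: in=∅ out=∅
  B1: in=∅ out={a,g}
  B2: in={a} out=∅
  B3: in={a,g} out={a,g,s}
  B4: in={a} out=∅
  B5: in={g,s} out={g,s}
  B6: in={g,s} out=∅
  B7: in=∅ out=∅

Interference:
  a↔{g,s,x}
  g↔{a,s,x}
  s↔{a,g}
  x↔{a,g}

N(s) = ["a", "g"]

Answer: ["a", "g"]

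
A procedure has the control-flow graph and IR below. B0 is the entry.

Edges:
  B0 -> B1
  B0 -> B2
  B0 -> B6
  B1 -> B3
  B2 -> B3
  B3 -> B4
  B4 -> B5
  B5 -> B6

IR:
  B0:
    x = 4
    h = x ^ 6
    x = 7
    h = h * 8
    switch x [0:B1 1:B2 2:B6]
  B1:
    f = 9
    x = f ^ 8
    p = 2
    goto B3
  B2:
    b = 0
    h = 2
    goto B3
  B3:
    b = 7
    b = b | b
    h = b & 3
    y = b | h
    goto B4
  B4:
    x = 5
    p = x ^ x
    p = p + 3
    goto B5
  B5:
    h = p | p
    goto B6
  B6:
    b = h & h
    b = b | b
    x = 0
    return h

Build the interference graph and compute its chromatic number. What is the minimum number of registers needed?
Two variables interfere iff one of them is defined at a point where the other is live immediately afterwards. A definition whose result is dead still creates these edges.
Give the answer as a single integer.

Per-block:
  B0: def={h,x} ue=∅
  B1: def={f,p,x} ue=∅
  B2: def={b,h} ue=∅
  B3: def={b,h,y} ue=∅
  B4: def={p,x} ue=∅
  B5: def={h} ue={p}
  B6: def={b,x} ue={h}

Live sets:
  B0: in=∅ out={h}
  B1: in=∅ out=∅
  B2: in=∅ out=∅
  B3: in=∅ out=∅
  B4: in=∅ out={p}
  B5: in={p} out={h}
  B6: in={h} out=∅

Interfere edges:
  b↔{h}
  f↔∅
  h↔{b,x}
  p↔∅
  x↔{h}
  y↔∅

Registers:
  {b,h} pairwise interfere (2-clique) ⇒ χ ≥ 2
  assign b→R1 f→R0 h→R0 p→R0 x→R1 y→R0 — no edge inside a register ⇒ χ ≤ 2
  χ = 2

Answer: 2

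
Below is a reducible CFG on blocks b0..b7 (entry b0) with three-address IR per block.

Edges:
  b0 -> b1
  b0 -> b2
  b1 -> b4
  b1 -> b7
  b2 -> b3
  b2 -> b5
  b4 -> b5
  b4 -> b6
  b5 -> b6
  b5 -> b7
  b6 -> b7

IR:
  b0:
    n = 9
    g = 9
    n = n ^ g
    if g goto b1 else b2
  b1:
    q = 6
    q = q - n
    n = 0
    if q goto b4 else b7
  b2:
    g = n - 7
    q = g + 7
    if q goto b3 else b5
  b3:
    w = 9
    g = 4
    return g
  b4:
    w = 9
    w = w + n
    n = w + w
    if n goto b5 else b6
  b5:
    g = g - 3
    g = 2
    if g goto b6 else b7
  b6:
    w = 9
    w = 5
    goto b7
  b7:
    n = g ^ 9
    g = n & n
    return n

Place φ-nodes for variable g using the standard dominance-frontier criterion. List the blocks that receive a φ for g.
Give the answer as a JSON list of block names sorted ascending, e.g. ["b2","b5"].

Answer: ["b5", "b6", "b7"]

Analysis:
idom tree: b1←b0 b2←b0 b3←b2 b4←b1 b5←b0 b6←b0 b7←b0
Join-block Dom:
  b5: preds {b2,b4}: {b0,b2} ∩ {b0,b1,b4} = {b0}; idom=b0
  b6: preds {b4,b5}: {b0,b1,b4} ∩ {b0,b5} = {b0}; idom=b0
  b7: preds {b1,b5,b6}: {b0,b1} ∩ {b0,b5} ∩ {b0,b6} = {b0}; idom=b0

Frontier:
  join b5 pred b2: b2 stop@b0
  join b5 pred b4: b4→b1 stop@b0
  join b6 pred b4: b4→b1 stop@b0
  join b6 pred b5: b5 stop@b0
  join b7 pred b1: b1 stop@b0
  join b7 pred b5: b5 stop@b0
  join b7 pred b6: b6 stop@b0
  DF(b0)=∅
  DF(b1)={b5,b6,b7}
  DF(b2)={b5}
  DF(b3)=∅
  DF(b4)={b5,b6}
  DF(b5)={b6,b7}
  DF(b6)={b7}
  DF(b7)=∅

φ for g: defs {b0,b2,b3,b5,b7}
  DF⁺ = {b5,b6,b7}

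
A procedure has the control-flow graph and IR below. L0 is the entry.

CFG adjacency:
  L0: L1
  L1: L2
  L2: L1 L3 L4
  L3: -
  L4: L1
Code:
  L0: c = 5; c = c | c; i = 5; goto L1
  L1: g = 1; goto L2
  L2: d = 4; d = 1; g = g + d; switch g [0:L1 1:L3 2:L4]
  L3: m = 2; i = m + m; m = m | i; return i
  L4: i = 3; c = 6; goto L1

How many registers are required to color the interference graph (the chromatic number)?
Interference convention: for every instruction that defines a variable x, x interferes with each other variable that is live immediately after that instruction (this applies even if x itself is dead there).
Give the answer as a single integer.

Per-block:
  L0 def {c,i} use ∅
  L1 def {g} use ∅
  L2 def {d,g} use {g}
  L3 def {i,m} use ∅
  L4 def {c,i} use ∅

Liveness:
  live L0: ∅→∅
  live L1: ∅→{g}
  live L2: {g}→∅
  live L3: ∅→∅
  live L4: ∅→∅

Interference:
  c: ∅
  d: {g}
  g: {d}
  i: {m}
  m: {i}

Registers:
  lower bound: {d,g} mutually conflict ⇒ χ ≥ 2
  assign c→r0 d→r0 g→r1 i→r0 m→r1 — no edge inside a register ⇒ χ ≤ 2
  χ = 2

Answer: 2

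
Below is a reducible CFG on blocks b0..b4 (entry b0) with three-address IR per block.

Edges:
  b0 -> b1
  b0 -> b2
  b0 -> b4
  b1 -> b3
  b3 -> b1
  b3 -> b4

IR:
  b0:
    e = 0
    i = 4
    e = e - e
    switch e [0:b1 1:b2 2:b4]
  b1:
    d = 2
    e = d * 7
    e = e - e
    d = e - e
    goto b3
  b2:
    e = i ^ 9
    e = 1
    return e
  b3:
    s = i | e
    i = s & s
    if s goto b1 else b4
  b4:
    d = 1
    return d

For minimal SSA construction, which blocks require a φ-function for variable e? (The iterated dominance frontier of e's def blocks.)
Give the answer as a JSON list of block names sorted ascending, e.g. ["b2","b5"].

idom tree: b1←b0 b2←b0 b3←b1 b4←b0
Join-block Dom:
  b1: preds {b0,b3}: {b0} ∩ {b0,b1,b3} = {b0}; idom=b0
  b4: preds {b0,b3}: {b0} ∩ {b0,b1,b3} = {b0}; idom=b0

Frontier:
  join b1 pred b0: · stop@b0
  join b1 pred b3: b3→b1 stop@b0
  join b4 pred b0: · stop@b0
  join b4 pred b3: b3→b1 stop@b0
  DF(b0)=∅
  DF(b1)={b1,b4}
  DF(b2)=∅
  DF(b3)={b1,b4}
  DF(b4)=∅

φ for e: defs {b0,b1,b2}
  DF⁺ = {b1,b4}

Answer: ["b1", "b4"]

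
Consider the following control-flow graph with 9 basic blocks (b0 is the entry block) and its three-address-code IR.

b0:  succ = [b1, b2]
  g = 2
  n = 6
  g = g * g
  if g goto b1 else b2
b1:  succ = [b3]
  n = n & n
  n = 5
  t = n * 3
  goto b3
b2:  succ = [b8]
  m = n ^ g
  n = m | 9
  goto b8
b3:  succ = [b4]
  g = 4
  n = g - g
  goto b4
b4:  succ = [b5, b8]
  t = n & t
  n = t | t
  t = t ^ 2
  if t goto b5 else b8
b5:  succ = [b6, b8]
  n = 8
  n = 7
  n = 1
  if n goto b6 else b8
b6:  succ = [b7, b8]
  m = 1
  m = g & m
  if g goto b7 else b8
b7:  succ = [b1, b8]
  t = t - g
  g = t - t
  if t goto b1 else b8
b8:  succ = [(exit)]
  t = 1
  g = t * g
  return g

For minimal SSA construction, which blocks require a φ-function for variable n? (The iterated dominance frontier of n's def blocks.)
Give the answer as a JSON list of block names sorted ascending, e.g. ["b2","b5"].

Answer: ["b1", "b8"]

Working:
idom tree: b1←b0 b2←b0 b3←b1 b4←b3 b5←b4 b6←b5 b7←b6 b8←b0
Dom at joins:
  b1: preds {b0,b7}: {b0} ∩ {b0,b1,b3,b4,b5,b6,b7} = {b0}; idom=b0
  b8: preds {b2,b4,b5,b6,b7}: {b0,b2} ∩ {b0,b1,b3,b4} ∩ {b0,b1,b3,b4,b5} ∩ {b0,b1,b3,b4,b5,b6} ∩ {b0,b1,b3,b4,b5,b6,b7} = {b0}; idom=b0

DF walk-up:
  join b1 pred b0: · stop@b0
  join b1 pred b7: b7→b6→b5→b4→b3→b1 stop@b0
  join b8 pred b2: b2 stop@b0
  join b8 pred b4: b4→b3→b1 stop@b0
  join b8 pred b5: b5→b4→b3→b1 stop@b0
  join b8 pred b6: b6→b5→b4→b3→b1 stop@b0
  join b8 pred b7: b7→b6→b5→b4→b3→b1 stop@b0
  b0 → ∅
  b1 → {b1,b8}
  b2 → {b8}
  b3 → {b1,b8}
  b4 → {b1,b8}
  b5 → {b1,b8}
  b6 → {b1,b8}
  b7 → {b1,b8}
  b8 → ∅

φ for n: defs {b0,b1,b2,b3,b4,b5}
  DF⁺ = {b1,b8}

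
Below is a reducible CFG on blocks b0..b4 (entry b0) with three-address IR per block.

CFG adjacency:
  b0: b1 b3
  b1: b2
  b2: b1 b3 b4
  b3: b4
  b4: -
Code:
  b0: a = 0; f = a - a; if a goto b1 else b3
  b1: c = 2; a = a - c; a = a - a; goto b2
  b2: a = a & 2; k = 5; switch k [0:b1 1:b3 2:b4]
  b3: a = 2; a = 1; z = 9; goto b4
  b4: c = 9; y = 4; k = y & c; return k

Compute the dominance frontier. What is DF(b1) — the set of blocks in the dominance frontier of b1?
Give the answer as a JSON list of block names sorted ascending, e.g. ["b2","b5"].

Answer: ["b1", "b3", "b4"]

Analysis:
idom tree: b1←b0 b2←b1 b3←b0 b4←b0
Dom∩ at merges:
  b1: preds {b0,b2}: {b0} ∩ {b0,b1,b2} = {b0}; idom=b0
  b3: preds {b0,b2}: {b0} ∩ {b0,b1,b2} = {b0}; idom=b0
  b4: preds {b2,b3}: {b0,b1,b2} ∩ {b0,b3} = {b0}; idom=b0

DF derivation:
  b1←b0: walk · to b0
  b1←b2: walk b2→b1 to b0
  b3←b0: walk · to b0
  b3←b2: walk b2→b1 to b0
  b4←b2: walk b2→b1 to b0
  b4←b3: walk b3 to b0
  DF(b0)=∅
  DF(b1)={b1,b3,b4}
  DF(b2)={b1,b3,b4}
  DF(b3)={b4}
  DF(b4)=∅

DF(b1) = ["b1", "b3", "b4"]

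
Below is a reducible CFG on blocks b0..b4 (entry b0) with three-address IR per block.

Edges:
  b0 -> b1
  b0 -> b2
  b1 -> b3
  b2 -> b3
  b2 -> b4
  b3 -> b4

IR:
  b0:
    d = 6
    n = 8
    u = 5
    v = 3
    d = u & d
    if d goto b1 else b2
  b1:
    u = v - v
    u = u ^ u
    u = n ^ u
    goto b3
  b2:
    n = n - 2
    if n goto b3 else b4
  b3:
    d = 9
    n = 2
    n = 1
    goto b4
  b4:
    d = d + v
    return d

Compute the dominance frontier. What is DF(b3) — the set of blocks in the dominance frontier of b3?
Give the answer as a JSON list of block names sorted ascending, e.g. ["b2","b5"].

Answer: ["b4"]

Working:
idom tree: b1←b0 b2←b0 b3←b0 b4←b0
Dom∩ at merges:
  b3: preds {b1,b2}: {b0,b1} ∩ {b0,b2} = {b0}; idom=b0
  b4: preds {b2,b3}: {b0,b2} ∩ {b0,b3} = {b0}; idom=b0

DF walk-up:
  join b3 pred b1: b1 stop@b0
  join b3 pred b2: b2 stop@b0
  join b4 pred b2: b2 stop@b0
  join b4 pred b3: b3 stop@b0
  DF(b0)=∅
  DF(b1)={b3}
  DF(b2)={b3,b4}
  DF(b3)={b4}
  DF(b4)=∅

DF(b3) = ["b4"]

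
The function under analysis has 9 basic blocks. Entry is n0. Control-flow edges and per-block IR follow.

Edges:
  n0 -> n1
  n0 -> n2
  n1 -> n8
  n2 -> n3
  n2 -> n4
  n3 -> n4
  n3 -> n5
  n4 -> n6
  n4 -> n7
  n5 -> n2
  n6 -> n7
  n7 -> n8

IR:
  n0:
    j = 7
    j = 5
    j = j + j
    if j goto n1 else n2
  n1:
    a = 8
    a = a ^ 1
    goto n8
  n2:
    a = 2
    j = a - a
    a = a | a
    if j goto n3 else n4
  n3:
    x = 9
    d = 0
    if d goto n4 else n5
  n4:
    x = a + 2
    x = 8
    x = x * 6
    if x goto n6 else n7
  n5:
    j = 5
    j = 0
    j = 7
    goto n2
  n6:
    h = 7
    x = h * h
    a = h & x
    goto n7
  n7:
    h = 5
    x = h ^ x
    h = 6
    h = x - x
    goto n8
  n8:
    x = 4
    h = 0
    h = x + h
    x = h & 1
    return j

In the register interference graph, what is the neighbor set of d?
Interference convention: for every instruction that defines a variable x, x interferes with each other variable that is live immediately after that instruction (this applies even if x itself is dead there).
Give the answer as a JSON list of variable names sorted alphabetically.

Answer: ["a", "j"]

Derivation:
Block summaries:
  n0: {j} / ∅
  n1: {a} / ∅
  n2: {a,j} / ∅
  n3: {d,x} / ∅
  n4: {x} / {a}
  n5: {j} / ∅
  n6: {a,h,x} / ∅
  n7: {h,x} / {x}
  n8: {h,x} / {j}

Liveness:
  n0 li=∅ lo={j}
  n1 li={j} lo={j}
  n2 li=∅ lo={a,j}
  n3 li={a,j} lo={a,j}
  n4 li={a,j} lo={j,x}
  n5 li=∅ lo=∅
  n6 li={j} lo={j,x}
  n7 li={j,x} lo={j}
  n8 li={j} lo=∅

Interfere edges:
  a — {d,j,x}
  d — {a,j}
  h — {j,x}
  j — {a,d,h,x}
  x — {a,h,j}

N(d) = ["a", "j"]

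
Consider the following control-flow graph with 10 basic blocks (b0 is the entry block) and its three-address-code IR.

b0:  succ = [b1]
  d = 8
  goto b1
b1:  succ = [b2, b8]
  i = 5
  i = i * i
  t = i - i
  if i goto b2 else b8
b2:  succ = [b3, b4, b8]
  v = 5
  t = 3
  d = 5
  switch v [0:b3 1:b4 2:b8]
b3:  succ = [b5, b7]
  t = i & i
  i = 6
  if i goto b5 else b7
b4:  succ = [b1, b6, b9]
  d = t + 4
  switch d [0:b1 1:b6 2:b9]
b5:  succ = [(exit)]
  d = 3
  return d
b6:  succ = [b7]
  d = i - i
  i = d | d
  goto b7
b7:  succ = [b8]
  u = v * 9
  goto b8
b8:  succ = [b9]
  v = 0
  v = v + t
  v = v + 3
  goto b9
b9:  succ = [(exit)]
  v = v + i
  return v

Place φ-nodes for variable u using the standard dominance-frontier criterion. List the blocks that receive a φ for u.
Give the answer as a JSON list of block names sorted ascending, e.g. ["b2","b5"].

idom tree: b1←b0 b2←b1 b3←b2 b4←b2 b5←b3 b6←b4 b7←b2 b8←b1 b9←b1
Dom∩ at merges:
  b1: preds {b0,b4}: {b0} ∩ {b0,b1,b2,b4} = {b0}; idom=b0
  b7: preds {b3,b6}: {b0,b1,b2,b3} ∩ {b0,b1,b2,b4,b6} = {b0,b1,b2}; idom=b2
  b8: preds {b1,b2,b7}: {b0,b1} ∩ {b0,b1,b2} ∩ {b0,b1,b2,b7} = {b0,b1}; idom=b1
  b9: preds {b4,b8}: {b0,b1,b2,b4} ∩ {b0,b1,b8} = {b0,b1}; idom=b1

DF walk-up:
  b1←b0: walk · to b0
  b1←b4: walk b4→b2→b1 to b0
  b7←b3: walk b3 to b2
  b7←b6: walk b6→b4 to b2
  b8←b1: walk · to b1
  b8←b2: walk b2 to b1
  b8←b7: walk b7→b2 to b1
  b9←b4: walk b4→b2 to b1
  b9←b8: walk b8 to b1
  b0: DF=∅
  b1: DF={b1}
  b2: DF={b1,b8,b9}
  b3: DF={b7}
  b4: DF={b1,b7,b9}
  b5: DF=∅
  b6: DF={b7}
  b7: DF={b8}
  b8: DF={b9}
  b9: DF=∅

φ for u: defs {b7}
  DF⁺ = {b8,b9}

Answer: ["b8", "b9"]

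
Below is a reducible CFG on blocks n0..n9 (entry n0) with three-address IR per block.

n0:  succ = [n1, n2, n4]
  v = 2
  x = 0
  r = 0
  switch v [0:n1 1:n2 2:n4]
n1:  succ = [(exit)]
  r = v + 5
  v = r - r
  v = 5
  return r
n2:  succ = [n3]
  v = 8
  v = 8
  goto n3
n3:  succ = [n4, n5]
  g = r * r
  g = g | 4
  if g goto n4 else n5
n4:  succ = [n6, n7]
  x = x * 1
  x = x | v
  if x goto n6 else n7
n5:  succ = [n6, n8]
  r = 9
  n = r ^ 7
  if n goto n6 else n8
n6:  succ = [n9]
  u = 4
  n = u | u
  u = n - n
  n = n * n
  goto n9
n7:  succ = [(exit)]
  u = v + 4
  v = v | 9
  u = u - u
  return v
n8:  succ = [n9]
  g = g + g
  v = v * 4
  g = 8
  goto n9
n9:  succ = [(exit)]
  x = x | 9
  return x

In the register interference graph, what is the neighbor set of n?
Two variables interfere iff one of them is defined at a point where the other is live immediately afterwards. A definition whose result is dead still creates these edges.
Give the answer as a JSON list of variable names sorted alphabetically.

Answer: ["g", "u", "v", "x"]

Derivation:
def/use:
  n0 def {r,v,x} use ∅
  n1 def {r,v} use {v}
  n2 def {v} use ∅
  n3 def {g} use {r}
  n4 def {x} use {v,x}
  n5 def {n,r} use ∅
  n6 def {n,u} use ∅
  n7 def {u,v} use {v}
  n8 def {g,v} use {g,v}
  n9 def {x} use {x}

Liveness:
  n0: in=∅ out={r,v,x}
  n1: in={v} out=∅
  n2: in={r,x} out={r,v,x}
  n3: in={r,v,x} out={g,v,x}
  n4: in={v,x} out={v,x}
  n5: in={g,v,x} out={g,v,x}
  n6: in={x} out={x}
  n7: in={v} out=∅
  n8: in={g,v,x} out={x}
  n9: in={x} out=∅

Interfere edges:
  g↔{n,r,v,x}
  n↔{g,u,v,x}
  r↔{g,v,x}
  u↔{n,v,x}
  v↔{g,n,r,u,x}
  x↔{g,n,r,u,v}

N(n) = ["g", "u", "v", "x"]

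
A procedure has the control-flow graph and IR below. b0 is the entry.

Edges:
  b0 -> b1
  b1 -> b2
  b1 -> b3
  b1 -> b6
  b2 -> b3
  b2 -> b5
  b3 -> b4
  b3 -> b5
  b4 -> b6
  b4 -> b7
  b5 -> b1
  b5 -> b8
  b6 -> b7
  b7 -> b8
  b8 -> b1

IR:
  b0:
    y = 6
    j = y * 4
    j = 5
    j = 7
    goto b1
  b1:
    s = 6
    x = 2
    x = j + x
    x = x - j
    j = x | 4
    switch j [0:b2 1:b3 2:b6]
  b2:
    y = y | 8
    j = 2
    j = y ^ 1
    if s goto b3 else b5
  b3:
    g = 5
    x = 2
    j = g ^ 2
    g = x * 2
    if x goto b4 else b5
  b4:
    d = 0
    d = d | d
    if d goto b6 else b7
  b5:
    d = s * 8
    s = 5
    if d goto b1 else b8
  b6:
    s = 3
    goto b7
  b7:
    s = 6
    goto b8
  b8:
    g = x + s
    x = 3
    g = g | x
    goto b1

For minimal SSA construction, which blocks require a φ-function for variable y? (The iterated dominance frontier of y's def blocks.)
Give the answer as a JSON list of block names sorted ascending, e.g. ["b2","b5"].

idom tree: b1←b0 b2←b1 b3←b1 b4←b3 b5←b1 b6←b1 b7←b1 b8←b1
Join-block Dom:
  b1: preds {b0,b5,b8}: {b0} ∩ {b0,b1,b5} ∩ {b0,b1,b8} = {b0}; idom=b0
  b3: preds {b1,b2}: {b0,b1} ∩ {b0,b1,b2} = {b0,b1}; idom=b1
  b5: preds {b2,b3}: {b0,b1,b2} ∩ {b0,b1,b3} = {b0,b1}; idom=b1
  b6: preds {b1,b4}: {b0,b1} ∩ {b0,b1,b3,b4} = {b0,b1}; idom=b1
  b7: preds {b4,b6}: {b0,b1,b3,b4} ∩ {b0,b1,b6} = {b0,b1}; idom=b1
  b8: preds {b5,b7}: {b0,b1,b5} ∩ {b0,b1,b7} = {b0,b1}; idom=b1

DF walk-up:
  b1←b0: walk · to b0
  b1←b5: walk b5→b1 to b0
  b1←b8: walk b8→b1 to b0
  b3←b1: walk · to b1
  b3←b2: walk b2 to b1
  b5←b2: walk b2 to b1
  b5←b3: walk b3 to b1
  b6←b1: walk · to b1
  b6←b4: walk b4→b3 to b1
  b7←b4: walk b4→b3 to b1
  b7←b6: walk b6 to b1
  b8←b5: walk b5 to b1
  b8←b7: walk b7 to b1
  b0 → ∅
  b1 → {b1}
  b2 → {b3,b5}
  b3 → {b5,b6,b7}
  b4 → {b6,b7}
  b5 → {b1,b8}
  b6 → {b7}
  b7 → {b8}
  b8 → {b1}

φ for y: defs {b0,b2}
  DF⁺ = {b1,b3,b5,b6,b7,b8}

Answer: ["b1", "b3", "b5", "b6", "b7", "b8"]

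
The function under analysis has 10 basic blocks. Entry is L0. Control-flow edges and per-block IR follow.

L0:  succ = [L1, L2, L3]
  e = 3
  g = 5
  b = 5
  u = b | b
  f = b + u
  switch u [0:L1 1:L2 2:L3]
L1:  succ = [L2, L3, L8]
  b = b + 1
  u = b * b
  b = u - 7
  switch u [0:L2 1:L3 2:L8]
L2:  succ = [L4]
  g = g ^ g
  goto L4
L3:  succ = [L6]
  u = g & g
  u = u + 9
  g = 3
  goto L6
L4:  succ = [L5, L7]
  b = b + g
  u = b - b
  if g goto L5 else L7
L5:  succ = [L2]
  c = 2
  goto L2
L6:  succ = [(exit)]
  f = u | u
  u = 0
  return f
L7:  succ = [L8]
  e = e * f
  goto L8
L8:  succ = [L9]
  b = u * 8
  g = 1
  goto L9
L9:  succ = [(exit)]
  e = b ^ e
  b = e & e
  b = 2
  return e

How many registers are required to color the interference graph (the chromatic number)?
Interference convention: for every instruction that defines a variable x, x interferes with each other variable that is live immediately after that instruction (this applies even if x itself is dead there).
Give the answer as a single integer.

Answer: 5

Working:
def/use:
  L0: def={b,e,f,g,u} ue=∅
  L1: def={b,u} ue={b}
  L2: def={g} ue={g}
  L3: def={g,u} ue={g}
  L4: def={b,u} ue={b,g}
  L5: def={c} ue=∅
  L6: def={f,u} ue={u}
  L7: def={e} ue={e,f}
  L8: def={b,g} ue={u}
  L9: def={b,e} ue={b,e}

Liveness:
  L0 li=∅ lo={b,e,f,g}
  L1 li={b,e,f,g} lo={b,e,f,g,u}
  L2 li={b,e,f,g} lo={b,e,f,g}
  L3 li={g} lo={u}
  L4 li={b,e,f,g} lo={b,e,f,g,u}
  L5 li={b,e,f,g} lo={b,e,f,g}
  L6 li={u} lo=∅
  L7 li={e,f,u} lo={e,u}
  L8 li={e,u} lo={b,e}
  L9 li={b,e} lo=∅

Interference:
  b — {c,e,f,g,u}
  c — {b,e,f,g}
  e — {b,c,f,g,u}
  f — {b,c,e,g,u}
  g — {b,c,e,f,u}
  u — {b,e,f,g}

Registers:
  {b,c,e,f,g} pairwise interfere (5-clique) ⇒ χ ≥ 5
  5-colouring: r0={b}  r1={e}  r2={f}  r3={g}  r4={c,u}
  χ = 5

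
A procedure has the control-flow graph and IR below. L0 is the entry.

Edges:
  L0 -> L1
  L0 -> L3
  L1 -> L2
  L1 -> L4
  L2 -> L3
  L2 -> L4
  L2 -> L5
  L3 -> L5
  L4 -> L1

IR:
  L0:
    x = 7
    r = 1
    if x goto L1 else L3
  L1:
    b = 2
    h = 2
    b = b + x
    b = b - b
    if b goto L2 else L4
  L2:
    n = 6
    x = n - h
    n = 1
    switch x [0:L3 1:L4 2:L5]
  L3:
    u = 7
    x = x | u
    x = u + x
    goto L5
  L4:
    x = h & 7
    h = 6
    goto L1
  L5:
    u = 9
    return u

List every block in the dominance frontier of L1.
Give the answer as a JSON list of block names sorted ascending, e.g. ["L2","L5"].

Answer: ["L1", "L3", "L5"]

Working:
idom tree: L1←L0 L2←L1 L3←L0 L4←L1 L5←L0
Dom∩ at merges:
  L1: preds {L0,L4}: {L0} ∩ {L0,L1,L4} = {L0}; idom=L0
  L3: preds {L0,L2}: {L0} ∩ {L0,L1,L2} = {L0}; idom=L0
  L4: preds {L1,L2}: {L0,L1} ∩ {L0,L1,L2} = {L0,L1}; idom=L1
  L5: preds {L2,L3}: {L0,L1,L2} ∩ {L0,L3} = {L0}; idom=L0

DF walk-up:
  L1←L0: walk · to L0
  L1←L4: walk L4→L1 to L0
  L3←L0: walk · to L0
  L3←L2: walk L2→L1 to L0
  L4←L1: walk · to L1
  L4←L2: walk L2 to L1
  L5←L2: walk L2→L1 to L0
  L5←L3: walk L3 to L0
  L0 → ∅
  L1 → {L1,L3,L5}
  L2 → {L3,L4,L5}
  L3 → {L5}
  L4 → {L1}
  L5 → ∅

DF(L1) = ["L1", "L3", "L5"]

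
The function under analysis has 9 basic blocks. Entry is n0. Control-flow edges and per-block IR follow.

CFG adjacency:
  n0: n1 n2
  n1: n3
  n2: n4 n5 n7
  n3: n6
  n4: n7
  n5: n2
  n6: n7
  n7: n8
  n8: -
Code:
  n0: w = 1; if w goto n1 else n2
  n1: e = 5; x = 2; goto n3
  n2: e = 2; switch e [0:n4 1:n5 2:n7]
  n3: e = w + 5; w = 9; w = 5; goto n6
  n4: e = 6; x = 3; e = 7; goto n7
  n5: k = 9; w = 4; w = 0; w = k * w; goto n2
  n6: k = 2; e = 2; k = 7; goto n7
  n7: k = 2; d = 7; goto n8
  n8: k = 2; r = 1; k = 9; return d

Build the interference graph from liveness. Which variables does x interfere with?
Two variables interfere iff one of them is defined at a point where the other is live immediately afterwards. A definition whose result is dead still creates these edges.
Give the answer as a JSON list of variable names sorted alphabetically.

def/use:
  n0: def={w} ue=∅
  n1: def={e,x} ue=∅
  n2: def={e} ue=∅
  n3: def={e,w} ue={w}
  n4: def={e,x} ue=∅
  n5: def={k,w} ue=∅
  n6: def={e,k} ue=∅
  n7: def={d,k} ue=∅
  n8: def={k,r} ue={d}

Backward fixpoint:
  n0 li=∅ lo={w}
  n1 li={w} lo={w}
  n2 li=∅ lo=∅
  n3 li={w} lo=∅
  n4 li=∅ lo=∅
  n5 li=∅ lo=∅
  n6 li=∅ lo=∅
  n7 li=∅ lo={d}
  n8 li={d} lo=∅

Interference:
  d↔{k,r}
  e↔{w}
  k↔{d,w}
  r↔{d}
  w↔{e,k,x}
  x↔{w}

N(x) = ["w"]

Answer: ["w"]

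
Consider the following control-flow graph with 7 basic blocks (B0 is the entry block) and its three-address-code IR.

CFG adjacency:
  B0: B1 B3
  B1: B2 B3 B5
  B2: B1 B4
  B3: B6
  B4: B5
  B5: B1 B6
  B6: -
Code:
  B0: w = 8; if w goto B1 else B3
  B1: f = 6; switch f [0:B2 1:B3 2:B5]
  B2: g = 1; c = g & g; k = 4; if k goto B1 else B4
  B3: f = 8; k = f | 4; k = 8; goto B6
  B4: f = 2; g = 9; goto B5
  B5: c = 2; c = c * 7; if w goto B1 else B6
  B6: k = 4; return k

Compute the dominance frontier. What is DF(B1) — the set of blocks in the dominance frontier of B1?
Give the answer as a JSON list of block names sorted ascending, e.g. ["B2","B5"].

idom tree: B1←B0 B2←B1 B3←B0 B4←B2 B5←B1 B6←B0
Dom at joins:
  B1: preds {B0,B2,B5}: {B0} ∩ {B0,B1,B2} ∩ {B0,B1,B5} = {B0}; idom=B0
  B3: preds {B0,B1}: {B0} ∩ {B0,B1} = {B0}; idom=B0
  B5: preds {B1,B4}: {B0,B1} ∩ {B0,B1,B2,B4} = {B0,B1}; idom=B1
  B6: preds {B3,B5}: {B0,B3} ∩ {B0,B1,B5} = {B0}; idom=B0

DF derivation:
  B1←B0: walk · to B0
  B1←B2: walk B2→B1 to B0
  B1←B5: walk B5→B1 to B0
  B3←B0: walk · to B0
  B3←B1: walk B1 to B0
  B5←B1: walk · to B1
  B5←B4: walk B4→B2 to B1
  B6←B3: walk B3 to B0
  B6←B5: walk B5→B1 to B0
  DF(B0)=∅
  DF(B1)={B1,B3,B6}
  DF(B2)={B1,B5}
  DF(B3)={B6}
  DF(B4)={B5}
  DF(B5)={B1,B6}
  DF(B6)=∅

DF(B1) = ["B1", "B3", "B6"]

Answer: ["B1", "B3", "B6"]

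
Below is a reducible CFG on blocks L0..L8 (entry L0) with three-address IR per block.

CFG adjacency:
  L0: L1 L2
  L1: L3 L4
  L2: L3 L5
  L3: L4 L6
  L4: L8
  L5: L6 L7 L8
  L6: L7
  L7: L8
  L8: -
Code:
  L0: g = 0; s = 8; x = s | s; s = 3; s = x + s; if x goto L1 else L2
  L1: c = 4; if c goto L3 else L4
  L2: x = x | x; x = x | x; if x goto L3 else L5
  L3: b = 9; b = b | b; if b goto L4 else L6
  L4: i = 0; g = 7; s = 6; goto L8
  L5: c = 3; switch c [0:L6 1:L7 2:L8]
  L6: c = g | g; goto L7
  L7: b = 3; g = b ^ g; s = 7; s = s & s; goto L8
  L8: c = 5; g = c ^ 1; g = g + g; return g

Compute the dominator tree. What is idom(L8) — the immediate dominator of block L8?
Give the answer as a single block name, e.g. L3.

Answer: L0

Working:
idom tree: L1←L0 L2←L0 L3←L0 L4←L0 L5←L2 L6←L0 L7←L0 L8←L0
Join-block Dom:
  L3: preds {L1,L2}: {L0,L1} ∩ {L0,L2} = {L0}; idom=L0
  L4: preds {L1,L3}: {L0,L1} ∩ {L0,L3} = {L0}; idom=L0
  L6: preds {L3,L5}: {L0,L3} ∩ {L0,L2,L5} = {L0}; idom=L0
  L7: preds {L5,L6}: {L0,L2,L5} ∩ {L0,L6} = {L0}; idom=L0
  L8: preds {L4,L5,L7}: {L0,L4} ∩ {L0,L2,L5} ∩ {L0,L7} = {L0}; idom=L0

idom(L8) = L0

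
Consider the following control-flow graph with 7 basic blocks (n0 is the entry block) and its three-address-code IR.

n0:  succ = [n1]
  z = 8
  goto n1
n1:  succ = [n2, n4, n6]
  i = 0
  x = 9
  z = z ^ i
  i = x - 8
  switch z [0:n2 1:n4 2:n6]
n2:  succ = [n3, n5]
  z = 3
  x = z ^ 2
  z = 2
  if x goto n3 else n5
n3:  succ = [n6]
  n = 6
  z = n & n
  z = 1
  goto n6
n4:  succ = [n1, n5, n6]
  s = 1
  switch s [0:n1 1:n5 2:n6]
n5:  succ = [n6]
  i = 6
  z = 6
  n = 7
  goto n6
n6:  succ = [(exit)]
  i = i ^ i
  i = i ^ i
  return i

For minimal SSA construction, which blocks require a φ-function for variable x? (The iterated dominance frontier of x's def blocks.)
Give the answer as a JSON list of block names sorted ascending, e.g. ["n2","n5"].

idom tree: n1←n0 n2←n1 n3←n2 n4←n1 n5←n1 n6←n1
Dom at joins:
  n1: preds {n0,n4}: {n0} ∩ {n0,n1,n4} = {n0}; idom=n0
  n5: preds {n2,n4}: {n0,n1,n2} ∩ {n0,n1,n4} = {n0,n1}; idom=n1
  n6: preds {n1,n3,n4,n5}: {n0,n1} ∩ {n0,n1,n2,n3} ∩ {n0,n1,n4} ∩ {n0,n1,n5} = {n0,n1}; idom=n1

Frontier:
  join n1 pred n0: · stop@n0
  join n1 pred n4: n4→n1 stop@n0
  join n5 pred n2: n2 stop@n1
  join n5 pred n4: n4 stop@n1
  join n6 pred n1: · stop@n1
  join n6 pred n3: n3→n2 stop@n1
  join n6 pred n4: n4 stop@n1
  join n6 pred n5: n5 stop@n1
  n0 → ∅
  n1 → {n1}
  n2 → {n5,n6}
  n3 → {n6}
  n4 → {n1,n5,n6}
  n5 → {n6}
  n6 → ∅

φ for x: defs {n1,n2}
  DF⁺ = {n1,n5,n6}

Answer: ["n1", "n5", "n6"]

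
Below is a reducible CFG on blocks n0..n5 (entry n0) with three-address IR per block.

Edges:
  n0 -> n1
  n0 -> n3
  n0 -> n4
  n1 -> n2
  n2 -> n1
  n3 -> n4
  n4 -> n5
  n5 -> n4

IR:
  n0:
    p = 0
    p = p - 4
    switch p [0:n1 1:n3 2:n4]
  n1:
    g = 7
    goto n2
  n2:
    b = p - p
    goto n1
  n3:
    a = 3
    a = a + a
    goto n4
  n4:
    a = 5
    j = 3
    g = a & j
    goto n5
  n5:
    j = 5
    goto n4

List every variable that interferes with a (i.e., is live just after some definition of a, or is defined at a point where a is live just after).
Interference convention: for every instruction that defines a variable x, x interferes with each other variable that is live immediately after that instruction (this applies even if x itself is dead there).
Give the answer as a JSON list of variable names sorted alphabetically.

Answer: ["j"]

Derivation:
Block summaries:
  n0: def={p} ue=∅
  n1: def={g} ue=∅
  n2: def={b} ue={p}
  n3: def={a} ue=∅
  n4: def={a,g,j} ue=∅
  n5: def={j} ue=∅

Backward fixpoint:
  n0 li=∅ lo={p}
  n1 li={p} lo={p}
  n2 li={p} lo={p}
  n3 li=∅ lo=∅
  n4 li=∅ lo=∅
  n5 li=∅ lo=∅

Conflict graph:
  a↔{j}
  b↔{p}
  g↔{p}
  j↔{a}
  p↔{b,g}

N(a) = ["j"]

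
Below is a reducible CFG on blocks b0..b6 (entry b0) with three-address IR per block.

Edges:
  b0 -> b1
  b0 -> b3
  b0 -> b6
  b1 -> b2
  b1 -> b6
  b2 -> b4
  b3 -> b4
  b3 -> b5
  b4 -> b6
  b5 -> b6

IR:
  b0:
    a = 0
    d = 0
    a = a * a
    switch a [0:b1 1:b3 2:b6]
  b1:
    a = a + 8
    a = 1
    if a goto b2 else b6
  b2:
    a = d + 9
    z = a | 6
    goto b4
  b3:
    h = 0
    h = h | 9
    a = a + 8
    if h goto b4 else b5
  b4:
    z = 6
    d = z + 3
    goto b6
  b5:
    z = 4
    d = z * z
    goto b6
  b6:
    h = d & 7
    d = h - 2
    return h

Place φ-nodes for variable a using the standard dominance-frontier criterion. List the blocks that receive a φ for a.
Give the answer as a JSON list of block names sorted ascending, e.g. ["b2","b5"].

idom tree: b1←b0 b2←b1 b3←b0 b4←b0 b5←b3 b6←b0
Join-block Dom:
  b4: preds {b2,b3}: {b0,b1,b2} ∩ {b0,b3} = {b0}; idom=b0
  b6: preds {b0,b1,b4,b5}: {b0} ∩ {b0,b1} ∩ {b0,b4} ∩ {b0,b3,b5} = {b0}; idom=b0

DF walk-up:
  b4←b2: walk b2→b1 to b0
  b4←b3: walk b3 to b0
  b6←b0: walk · to b0
  b6←b1: walk b1 to b0
  b6←b4: walk b4 to b0
  b6←b5: walk b5→b3 to b0
  b0: DF=∅
  b1: DF={b4,b6}
  b2: DF={b4}
  b3: DF={b4,b6}
  b4: DF={b6}
  b5: DF={b6}
  b6: DF=∅

φ for a: defs {b0,b1,b2,b3}
  DF⁺ = {b4,b6}

Answer: ["b4", "b6"]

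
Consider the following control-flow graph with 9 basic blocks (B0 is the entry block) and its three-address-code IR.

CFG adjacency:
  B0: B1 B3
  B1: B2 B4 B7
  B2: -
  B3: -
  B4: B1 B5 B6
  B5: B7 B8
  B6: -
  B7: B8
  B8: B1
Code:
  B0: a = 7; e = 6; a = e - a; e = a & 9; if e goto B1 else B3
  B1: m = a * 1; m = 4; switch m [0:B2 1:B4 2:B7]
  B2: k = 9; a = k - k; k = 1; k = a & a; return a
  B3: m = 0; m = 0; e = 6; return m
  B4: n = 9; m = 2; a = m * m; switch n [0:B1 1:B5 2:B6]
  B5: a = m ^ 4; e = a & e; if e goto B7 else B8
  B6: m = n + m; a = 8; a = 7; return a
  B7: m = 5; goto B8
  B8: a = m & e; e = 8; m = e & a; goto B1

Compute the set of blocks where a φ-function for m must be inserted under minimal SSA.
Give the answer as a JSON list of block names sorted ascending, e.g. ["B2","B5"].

Answer: ["B1", "B7", "B8"]

Derivation:
idom tree: B1←B0 B2←B1 B3←B0 B4←B1 B5←B4 B6←B4 B7←B1 B8←B1
Dom∩ at merges:
  B1: preds {B0,B4,B8}: {B0} ∩ {B0,B1,B4} ∩ {B0,B1,B8} = {B0}; idom=B0
  B7: preds {B1,B5}: {B0,B1} ∩ {B0,B1,B4,B5} = {B0,B1}; idom=B1
  B8: preds {B5,B7}: {B0,B1,B4,B5} ∩ {B0,B1,B7} = {B0,B1}; idom=B1

DF derivation:
  B1←B0: walk · to B0
  B1←B4: walk B4→B1 to B0
  B1←B8: walk B8→B1 to B0
  B7←B1: walk · to B1
  B7←B5: walk B5→B4 to B1
  B8←B5: walk B5→B4 to B1
  B8←B7: walk B7 to B1
  B0 → ∅
  B1 → {B1}
  B2 → ∅
  B3 → ∅
  B4 → {B1,B7,B8}
  B5 → {B7,B8}
  B6 → ∅
  B7 → {B8}
  B8 → {B1}

φ for m: defs {B1,B3,B4,B6,B7,B8}
  DF⁺ = {B1,B7,B8}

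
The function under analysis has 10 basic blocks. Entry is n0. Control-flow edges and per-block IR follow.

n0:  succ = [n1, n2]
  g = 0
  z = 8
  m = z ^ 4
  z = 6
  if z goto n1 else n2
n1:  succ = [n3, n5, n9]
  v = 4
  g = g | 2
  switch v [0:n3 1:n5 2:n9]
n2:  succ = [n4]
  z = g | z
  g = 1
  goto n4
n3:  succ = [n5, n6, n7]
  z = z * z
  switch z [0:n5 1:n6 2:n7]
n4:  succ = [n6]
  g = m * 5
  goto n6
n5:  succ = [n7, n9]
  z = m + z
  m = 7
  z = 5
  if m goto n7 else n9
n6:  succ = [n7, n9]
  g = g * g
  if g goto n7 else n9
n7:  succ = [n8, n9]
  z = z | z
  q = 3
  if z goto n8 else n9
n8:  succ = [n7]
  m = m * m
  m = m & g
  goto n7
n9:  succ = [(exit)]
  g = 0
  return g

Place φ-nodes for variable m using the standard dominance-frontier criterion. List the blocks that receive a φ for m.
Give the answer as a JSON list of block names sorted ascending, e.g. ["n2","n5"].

idom tree: n1←n0 n2←n0 n3←n1 n4←n2 n5←n1 n6←n0 n7←n0 n8←n7 n9←n0
Join-block Dom:
  n5: preds {n1,n3}: {n0,n1} ∩ {n0,n1,n3} = {n0,n1}; idom=n1
  n6: preds {n3,n4}: {n0,n1,n3} ∩ {n0,n2,n4} = {n0}; idom=n0
  n7: preds {n3,n5,n6,n8}: {n0,n1,n3} ∩ {n0,n1,n5} ∩ {n0,n6} ∩ {n0,n7,n8} = {n0}; idom=n0
  n9: preds {n1,n5,n6,n7}: {n0,n1} ∩ {n0,n1,n5} ∩ {n0,n6} ∩ {n0,n7} = {n0}; idom=n0

DF derivation:
  join n5 pred n1: · stop@n1
  join n5 pred n3: n3 stop@n1
  join n6 pred n3: n3→n1 stop@n0
  join n6 pred n4: n4→n2 stop@n0
  join n7 pred n3: n3→n1 stop@n0
  join n7 pred n5: n5→n1 stop@n0
  join n7 pred n6: n6 stop@n0
  join n7 pred n8: n8→n7 stop@n0
  join n9 pred n1: n1 stop@n0
  join n9 pred n5: n5→n1 stop@n0
  join n9 pred n6: n6 stop@n0
  join n9 pred n7: n7 stop@n0
  n0 → ∅
  n1 → {n6,n7,n9}
  n2 → {n6}
  n3 → {n5,n6,n7}
  n4 → {n6}
  n5 → {n7,n9}
  n6 → {n7,n9}
  n7 → {n7,n9}
  n8 → {n7}
  n9 → ∅

φ for m: defs {n0,n5,n8}
  DF⁺ = {n7,n9}

Answer: ["n7", "n9"]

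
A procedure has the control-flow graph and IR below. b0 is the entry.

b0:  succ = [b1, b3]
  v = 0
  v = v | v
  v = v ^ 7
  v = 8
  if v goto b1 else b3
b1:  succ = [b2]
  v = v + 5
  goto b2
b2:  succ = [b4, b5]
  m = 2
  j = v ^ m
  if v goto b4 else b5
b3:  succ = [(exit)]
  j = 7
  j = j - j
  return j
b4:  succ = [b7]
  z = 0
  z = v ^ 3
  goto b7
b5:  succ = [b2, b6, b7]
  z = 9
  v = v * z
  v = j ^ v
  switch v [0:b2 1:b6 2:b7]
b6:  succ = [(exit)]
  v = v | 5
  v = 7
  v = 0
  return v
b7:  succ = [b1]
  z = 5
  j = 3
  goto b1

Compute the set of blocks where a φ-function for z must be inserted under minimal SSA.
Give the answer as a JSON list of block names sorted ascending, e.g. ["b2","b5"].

idom tree: b1←b0 b2←b1 b3←b0 b4←b2 b5←b2 b6←b5 b7←b2
Dom at joins:
  b1: preds {b0,b7}: {b0} ∩ {b0,b1,b2,b7} = {b0}; idom=b0
  b2: preds {b1,b5}: {b0,b1} ∩ {b0,b1,b2,b5} = {b0,b1}; idom=b1
  b7: preds {b4,b5}: {b0,b1,b2,b4} ∩ {b0,b1,b2,b5} = {b0,b1,b2}; idom=b2

DF derivation:
  join b1 pred b0: · stop@b0
  join b1 pred b7: b7→b2→b1 stop@b0
  join b2 pred b1: · stop@b1
  join b2 pred b5: b5→b2 stop@b1
  join b7 pred b4: b4 stop@b2
  join b7 pred b5: b5 stop@b2
  b0 → ∅
  b1 → {b1}
  b2 → {b1,b2}
  b3 → ∅
  b4 → {b7}
  b5 → {b2,b7}
  b6 → ∅
  b7 → {b1}

φ for z: defs {b4,b5,b7}
  DF⁺ = {b1,b2,b7}

Answer: ["b1", "b2", "b7"]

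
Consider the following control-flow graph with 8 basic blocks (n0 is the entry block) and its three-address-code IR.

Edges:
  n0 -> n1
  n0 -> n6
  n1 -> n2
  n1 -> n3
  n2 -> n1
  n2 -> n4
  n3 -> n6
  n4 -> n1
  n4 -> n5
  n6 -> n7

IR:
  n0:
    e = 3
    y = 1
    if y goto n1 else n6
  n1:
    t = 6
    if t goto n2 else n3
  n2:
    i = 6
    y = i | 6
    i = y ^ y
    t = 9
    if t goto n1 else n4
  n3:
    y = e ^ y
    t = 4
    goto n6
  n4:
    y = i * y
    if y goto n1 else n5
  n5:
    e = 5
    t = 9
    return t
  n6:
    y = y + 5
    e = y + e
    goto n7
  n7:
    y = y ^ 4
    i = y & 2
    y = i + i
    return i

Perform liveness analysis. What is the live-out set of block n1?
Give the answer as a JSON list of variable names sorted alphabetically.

Answer: ["e", "y"]

Derivation:
Block summaries:
  n0 def {e,y} use ∅
  n1 def {t} use ∅
  n2 def {i,t,y} use ∅
  n3 def {t,y} use {e,y}
  n4 def {y} use {i,y}
  n5 def {e,t} use ∅
  n6 def {e,y} use {e,y}
  n7 def {i,y} use {y}

Live sets:
  n0: in=∅ out={e,y}
  n1: in={e,y} out={e,y}
  n2: in={e} out={e,i,y}
  n3: in={e,y} out={e,y}
  n4: in={e,i,y} out={e,y}
  n5: in=∅ out=∅
  n6: in={e,y} out={y}
  n7: in={y} out=∅

live-out(n1) = ["e", "y"]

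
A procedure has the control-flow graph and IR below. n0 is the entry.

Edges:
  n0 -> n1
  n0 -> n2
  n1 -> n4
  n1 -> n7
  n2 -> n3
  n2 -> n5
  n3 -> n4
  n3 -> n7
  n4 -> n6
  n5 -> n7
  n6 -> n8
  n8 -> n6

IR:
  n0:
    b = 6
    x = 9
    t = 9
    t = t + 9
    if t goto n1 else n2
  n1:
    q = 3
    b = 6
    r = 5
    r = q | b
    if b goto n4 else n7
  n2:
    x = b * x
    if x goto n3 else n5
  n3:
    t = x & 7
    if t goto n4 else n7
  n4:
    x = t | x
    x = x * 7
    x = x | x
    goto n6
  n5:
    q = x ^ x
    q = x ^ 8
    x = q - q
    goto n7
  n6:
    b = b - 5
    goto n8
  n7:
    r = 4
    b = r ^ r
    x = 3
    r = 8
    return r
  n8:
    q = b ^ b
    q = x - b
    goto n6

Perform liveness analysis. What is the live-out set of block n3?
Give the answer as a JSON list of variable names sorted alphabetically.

Block summaries:
  n0: {b,t,x} / ∅
  n1: {b,q,r} / ∅
  n2: {x} / {b,x}
  n3: {t} / {x}
  n4: {x} / {t,x}
  n5: {q,x} / {x}
  n6: {b} / {b}
  n7: {b,r,x} / ∅
  n8: {q} / {b,x}

Liveness:
  n0 li=∅ lo={b,t,x}
  n1 li={t,x} lo={b,t,x}
  n2 li={b,x} lo={b,x}
  n3 li={b,x} lo={b,t,x}
  n4 li={b,t,x} lo={b,x}
  n5 li={x} lo=∅
  n6 li={b,x} lo={b,x}
  n7 li=∅ lo=∅
  n8 li={b,x} lo={b,x}

live-out(n3) = ["b", "t", "x"]

Answer: ["b", "t", "x"]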